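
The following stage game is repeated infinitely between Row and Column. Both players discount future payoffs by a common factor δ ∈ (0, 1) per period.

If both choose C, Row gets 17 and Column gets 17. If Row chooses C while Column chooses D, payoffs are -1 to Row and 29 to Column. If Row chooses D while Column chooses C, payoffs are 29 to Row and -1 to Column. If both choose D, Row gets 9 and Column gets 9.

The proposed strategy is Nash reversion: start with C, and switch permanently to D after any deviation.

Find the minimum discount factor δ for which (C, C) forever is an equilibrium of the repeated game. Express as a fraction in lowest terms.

3/5

Cooperation forever yields 17 each period: 17/(1−δ).
Deviating yields 29 once, then 9 forever: 29 + 9δ/(1−δ).
No profitable deviation requires 17/(1−δ) ≥ 29 + 9δ/(1−δ).
Multiplying by (1−δ): 17 ≥ 29(1−δ) + 9δ = 29 − 20δ.
So 20δ ≥ 12, i.e. δ ≥ 12/20 = 3/5.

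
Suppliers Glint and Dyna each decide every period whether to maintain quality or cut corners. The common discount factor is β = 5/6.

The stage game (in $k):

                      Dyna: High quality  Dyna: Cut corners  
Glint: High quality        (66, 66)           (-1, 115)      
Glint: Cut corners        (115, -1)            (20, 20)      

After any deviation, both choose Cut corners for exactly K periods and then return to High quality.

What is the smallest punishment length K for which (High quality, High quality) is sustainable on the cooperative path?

Need Σ_{k=1}^{K} β^k ≥ (115−66)/(66−20) = 1.0652 at β = 5/6.
At K = 1 the sum is 0.8333 < 1.0652; at K = 2 it is 1.5278 ≥ 1.0652.
So the minimum punishment length is K = 2.

2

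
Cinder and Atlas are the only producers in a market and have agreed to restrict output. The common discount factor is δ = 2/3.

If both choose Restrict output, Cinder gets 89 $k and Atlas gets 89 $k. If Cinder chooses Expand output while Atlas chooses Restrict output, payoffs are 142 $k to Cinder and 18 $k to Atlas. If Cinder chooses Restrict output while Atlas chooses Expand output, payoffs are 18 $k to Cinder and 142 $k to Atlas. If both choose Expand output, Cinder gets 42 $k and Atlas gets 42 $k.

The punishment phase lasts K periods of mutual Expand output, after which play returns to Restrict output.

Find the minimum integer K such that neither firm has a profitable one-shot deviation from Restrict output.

3

Need Σ_{k=1}^{K} δ^k ≥ (142−89)/(89−42) = 1.1277 at δ = 2/3.
At K = 2 the sum is 1.1111 < 1.1277; at K = 3 it is 1.4074 ≥ 1.1277.
So the minimum punishment length is K = 3.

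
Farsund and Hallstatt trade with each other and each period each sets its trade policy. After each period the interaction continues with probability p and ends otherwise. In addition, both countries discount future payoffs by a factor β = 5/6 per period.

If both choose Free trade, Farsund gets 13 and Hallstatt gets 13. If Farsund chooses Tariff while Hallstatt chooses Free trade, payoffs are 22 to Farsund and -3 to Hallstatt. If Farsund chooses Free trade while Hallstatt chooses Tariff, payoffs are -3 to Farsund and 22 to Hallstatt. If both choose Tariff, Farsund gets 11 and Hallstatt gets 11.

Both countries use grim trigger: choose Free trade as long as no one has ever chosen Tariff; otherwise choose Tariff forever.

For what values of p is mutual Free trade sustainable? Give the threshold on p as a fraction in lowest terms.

With continuation probability p and discount β, the effective per-period discount factor is βp.
Grim-trigger IC: βp ≥ (22−13)/(22−11) = 9/11.
So p ≥ (9/11)/(5/6) = 54/55.

54/55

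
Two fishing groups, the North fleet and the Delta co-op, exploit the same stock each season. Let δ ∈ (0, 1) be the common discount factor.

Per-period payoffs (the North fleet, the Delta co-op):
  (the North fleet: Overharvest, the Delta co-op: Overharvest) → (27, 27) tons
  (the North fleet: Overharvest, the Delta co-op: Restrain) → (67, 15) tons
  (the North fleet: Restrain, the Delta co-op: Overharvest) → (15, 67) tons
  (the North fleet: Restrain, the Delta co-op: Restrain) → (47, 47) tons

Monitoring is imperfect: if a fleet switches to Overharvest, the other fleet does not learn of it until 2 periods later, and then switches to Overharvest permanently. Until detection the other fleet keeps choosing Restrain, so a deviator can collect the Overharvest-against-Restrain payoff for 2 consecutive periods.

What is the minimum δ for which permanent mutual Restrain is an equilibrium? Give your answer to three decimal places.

A deviator earns 67 for 2 periods, then 27 forever; cooperating earns 47 forever. Multiplying the IC by (1−δ):
47 ≥ 67(1−δ^2) + 27δ^2, so 40·δ^2 ≥ 20 and δ^2 ≥ 1/2.
δ ≥ (1/2)^(1/2) ≈ 0.707.

0.707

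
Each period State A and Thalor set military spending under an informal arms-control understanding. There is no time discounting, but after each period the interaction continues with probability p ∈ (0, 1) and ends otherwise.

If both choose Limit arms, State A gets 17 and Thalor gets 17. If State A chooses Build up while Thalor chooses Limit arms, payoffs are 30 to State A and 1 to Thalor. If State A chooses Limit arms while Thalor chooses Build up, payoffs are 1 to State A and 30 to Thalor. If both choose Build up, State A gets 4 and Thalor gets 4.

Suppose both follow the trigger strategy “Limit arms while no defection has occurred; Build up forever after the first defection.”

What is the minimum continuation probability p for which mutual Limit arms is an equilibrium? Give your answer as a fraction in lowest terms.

With no time discounting, the continuation probability p plays the role of the discount factor.
Grim-trigger IC: 17/(1−p) ≥ 30 + 4p/(1−p) ⇒ p ≥ (30−17)/(30−4) = 1/2.

1/2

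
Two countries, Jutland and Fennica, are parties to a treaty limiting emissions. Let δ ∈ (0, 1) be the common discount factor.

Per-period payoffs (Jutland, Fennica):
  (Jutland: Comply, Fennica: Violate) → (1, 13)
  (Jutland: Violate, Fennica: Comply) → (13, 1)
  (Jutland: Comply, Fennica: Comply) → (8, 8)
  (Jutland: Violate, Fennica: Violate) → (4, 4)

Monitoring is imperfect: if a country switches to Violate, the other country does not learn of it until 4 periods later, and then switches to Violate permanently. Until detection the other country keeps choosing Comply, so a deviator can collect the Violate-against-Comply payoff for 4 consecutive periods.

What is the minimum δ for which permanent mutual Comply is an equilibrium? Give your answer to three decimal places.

0.863

Deviating for the 4 undetected periods gains 13−8 = 5 per period over cooperation, then loses 8−4 = 4 per period forever once punishment starts.
Gain: 5(1 + δ + … + δ^3); loss: 4·δ^4/(1−δ).
No profitable deviation ⇔ 5(1−δ^4) ≤ 4·δ^4, i.e. δ^4 ≥ 5/(5+4) = 5/9.
Hence δ ≥ (5/9)^(1/4) ≈ 0.863.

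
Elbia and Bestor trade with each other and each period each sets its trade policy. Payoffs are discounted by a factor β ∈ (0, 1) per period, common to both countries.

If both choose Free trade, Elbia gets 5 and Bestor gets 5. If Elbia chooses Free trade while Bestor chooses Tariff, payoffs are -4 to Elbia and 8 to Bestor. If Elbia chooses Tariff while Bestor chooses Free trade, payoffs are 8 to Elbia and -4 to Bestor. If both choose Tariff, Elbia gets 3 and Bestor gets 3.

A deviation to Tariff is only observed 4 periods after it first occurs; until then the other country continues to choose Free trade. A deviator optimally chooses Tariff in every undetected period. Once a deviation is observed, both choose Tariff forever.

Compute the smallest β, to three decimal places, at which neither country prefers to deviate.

0.880

A deviator earns 8 for 4 periods, then 3 forever; cooperating earns 5 forever. Multiplying the IC by (1−β):
5 ≥ 8(1−β^4) + 3β^4, so 5·β^4 ≥ 3 and β^4 ≥ 3/5.
β ≥ (3/5)^(1/4) ≈ 0.880.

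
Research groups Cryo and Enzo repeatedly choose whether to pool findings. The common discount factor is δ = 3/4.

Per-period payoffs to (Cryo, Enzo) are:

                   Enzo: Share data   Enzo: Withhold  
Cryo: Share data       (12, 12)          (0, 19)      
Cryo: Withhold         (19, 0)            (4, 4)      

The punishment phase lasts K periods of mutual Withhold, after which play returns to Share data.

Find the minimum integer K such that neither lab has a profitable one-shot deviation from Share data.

2

Need Σ_{k=1}^{K} δ^k ≥ (19−12)/(12−4) = 0.8750 at δ = 3/4.
At K = 1 the sum is 0.7500 < 0.8750; at K = 2 it is 1.3125 ≥ 0.8750.
So the minimum punishment length is K = 2.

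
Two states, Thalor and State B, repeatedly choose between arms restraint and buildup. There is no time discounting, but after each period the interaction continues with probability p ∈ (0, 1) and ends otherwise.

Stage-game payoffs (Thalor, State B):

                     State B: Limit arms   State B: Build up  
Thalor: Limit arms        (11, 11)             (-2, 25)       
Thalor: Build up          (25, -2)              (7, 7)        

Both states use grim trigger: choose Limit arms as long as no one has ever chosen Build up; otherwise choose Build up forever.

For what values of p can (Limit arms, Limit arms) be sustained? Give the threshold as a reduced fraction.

7/9

With no time discounting, the continuation probability p plays the role of the discount factor.
Grim-trigger IC: 11/(1−p) ≥ 25 + 7p/(1−p) ⇒ p ≥ (25−11)/(25−7) = 7/9.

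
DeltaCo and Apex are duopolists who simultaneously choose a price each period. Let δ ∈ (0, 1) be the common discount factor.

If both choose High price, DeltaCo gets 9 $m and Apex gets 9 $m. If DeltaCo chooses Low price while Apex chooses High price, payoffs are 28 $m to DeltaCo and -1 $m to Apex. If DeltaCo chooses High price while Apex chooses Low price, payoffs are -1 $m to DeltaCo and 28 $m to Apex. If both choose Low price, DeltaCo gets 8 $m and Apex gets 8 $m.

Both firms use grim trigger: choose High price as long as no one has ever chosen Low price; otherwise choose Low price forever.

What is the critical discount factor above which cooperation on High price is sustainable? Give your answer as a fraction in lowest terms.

Under grim trigger the critical discount factor is (T−C)/(T−P) with T = 28, C = 9, P = 8.
δ* = (28−9)/(28−8) = 19/20.

19/20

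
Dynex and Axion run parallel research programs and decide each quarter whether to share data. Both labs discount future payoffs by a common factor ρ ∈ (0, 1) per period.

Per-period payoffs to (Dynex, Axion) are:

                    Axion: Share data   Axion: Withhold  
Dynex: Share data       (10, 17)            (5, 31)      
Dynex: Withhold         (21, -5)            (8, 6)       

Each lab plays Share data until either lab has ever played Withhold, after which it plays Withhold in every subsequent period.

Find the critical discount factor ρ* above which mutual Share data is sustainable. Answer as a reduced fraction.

Dynex's threshold: (21−10)/(21−8) = 11/13.
Axion's threshold: (31−17)/(31−6) = 14/25.
11/13 > 14/25, so Dynex binds and ρ* = 11/13.

11/13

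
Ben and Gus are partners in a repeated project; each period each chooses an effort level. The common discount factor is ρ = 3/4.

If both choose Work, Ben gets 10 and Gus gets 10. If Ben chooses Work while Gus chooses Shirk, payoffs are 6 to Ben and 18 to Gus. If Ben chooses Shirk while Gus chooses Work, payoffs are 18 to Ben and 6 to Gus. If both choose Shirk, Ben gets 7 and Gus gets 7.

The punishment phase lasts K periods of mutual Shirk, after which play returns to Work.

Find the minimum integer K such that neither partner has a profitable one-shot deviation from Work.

IC: ρ(1−ρ^K)/(1−ρ) ≥ (18−10)/(10−7) = 8/3.
With ρ = 3/4: need 1 − ρ^K ≥ 8/3·(1−3/4)/(3/4), i.e. ρ^K ≤ 0.1111.
Since (3/4)^7 = 0.1335 and (3/4)^8 = 0.1001, the smallest such K is 8.

8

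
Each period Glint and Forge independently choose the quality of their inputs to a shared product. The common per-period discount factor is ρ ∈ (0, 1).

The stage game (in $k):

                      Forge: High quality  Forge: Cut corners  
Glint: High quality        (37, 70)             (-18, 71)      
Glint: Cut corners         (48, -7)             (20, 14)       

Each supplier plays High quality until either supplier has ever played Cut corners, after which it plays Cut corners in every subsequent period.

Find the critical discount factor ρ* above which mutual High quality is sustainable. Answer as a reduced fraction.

For Glint: deviation gain 48−37 = 11, per-period punishment loss 37−20 = 17. IC gives ρ ≥ 11/28.
For Forge: gain 1, loss 56 per period, so ρ ≥ 1/57.
The tighter constraint is Glint's, so cooperation needs ρ ≥ 11/28.

11/28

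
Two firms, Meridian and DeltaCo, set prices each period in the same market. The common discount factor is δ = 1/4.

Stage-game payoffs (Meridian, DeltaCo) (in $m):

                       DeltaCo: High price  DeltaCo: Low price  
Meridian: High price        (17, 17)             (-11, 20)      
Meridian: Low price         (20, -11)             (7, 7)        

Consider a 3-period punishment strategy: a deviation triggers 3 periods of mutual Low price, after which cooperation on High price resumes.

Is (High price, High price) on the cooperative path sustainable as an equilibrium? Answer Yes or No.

IC: δ+…+δ^3 ≥ (20−17)/(17−7) = 3/10.
At δ = 1/4: partial sum = 0.3281 ≥ 0.3000. Cooperation sustainable.

Yes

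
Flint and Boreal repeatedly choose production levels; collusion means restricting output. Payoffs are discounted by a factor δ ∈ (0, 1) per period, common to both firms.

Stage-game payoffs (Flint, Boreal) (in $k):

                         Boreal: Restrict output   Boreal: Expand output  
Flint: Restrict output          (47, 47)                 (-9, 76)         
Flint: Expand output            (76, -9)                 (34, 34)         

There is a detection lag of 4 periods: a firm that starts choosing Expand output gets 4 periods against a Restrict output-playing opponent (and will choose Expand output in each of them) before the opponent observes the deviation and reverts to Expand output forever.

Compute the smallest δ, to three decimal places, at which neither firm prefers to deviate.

0.912

The best deviation is to choose Expand output for all 4 undetected periods, earning 76 each, then 34 forever once detected.
Deviation value: 76(1−δ^4)/(1−δ) + 34δ^4/(1−δ); cooperation value: 47/(1−δ).
IC: 47 ≥ 76(1−δ^4) + 34δ^4 = 76 − 42δ^4.
So δ^4 ≥ 29/42, giving δ ≥ (29/42)^(1/4) ≈ 0.912.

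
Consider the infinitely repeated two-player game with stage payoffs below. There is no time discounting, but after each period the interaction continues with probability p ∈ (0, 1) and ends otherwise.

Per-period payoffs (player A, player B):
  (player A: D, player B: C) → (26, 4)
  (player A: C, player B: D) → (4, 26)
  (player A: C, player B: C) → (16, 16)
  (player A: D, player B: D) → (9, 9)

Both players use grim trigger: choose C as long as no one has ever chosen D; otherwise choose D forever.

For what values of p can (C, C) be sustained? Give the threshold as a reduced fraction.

10/17

Expected cooperation value is 16 + p·16 + p²·16 + … = 16/(1−p); deviation gives 26 + p·9/(1−p).
16 ≥ 26(1−p) + 9p ⇒ 17p ≥ 10 ⇒ p ≥ 10/17.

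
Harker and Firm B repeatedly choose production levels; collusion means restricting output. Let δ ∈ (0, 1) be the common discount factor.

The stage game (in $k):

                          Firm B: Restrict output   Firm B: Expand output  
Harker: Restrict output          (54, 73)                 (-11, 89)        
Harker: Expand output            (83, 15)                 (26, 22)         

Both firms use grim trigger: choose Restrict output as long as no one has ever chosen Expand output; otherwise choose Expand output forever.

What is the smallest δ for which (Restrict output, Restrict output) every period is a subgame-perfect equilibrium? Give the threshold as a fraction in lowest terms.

Harker's threshold: (83−54)/(83−26) = 29/57.
Firm B's threshold: (89−73)/(89−22) = 16/67.
29/57 > 16/67, so Harker binds and δ* = 29/57.

29/57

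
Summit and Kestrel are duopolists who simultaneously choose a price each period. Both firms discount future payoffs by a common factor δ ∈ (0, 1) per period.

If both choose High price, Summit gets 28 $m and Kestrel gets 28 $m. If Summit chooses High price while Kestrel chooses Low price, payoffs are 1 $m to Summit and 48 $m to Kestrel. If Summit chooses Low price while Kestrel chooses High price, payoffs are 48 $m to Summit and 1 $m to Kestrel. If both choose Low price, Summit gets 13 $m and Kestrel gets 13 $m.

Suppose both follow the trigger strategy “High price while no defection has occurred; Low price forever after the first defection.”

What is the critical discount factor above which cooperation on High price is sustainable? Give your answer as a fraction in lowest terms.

4/7

Under grim trigger the critical discount factor is (T−C)/(T−P) with T = 48, C = 28, P = 13.
δ* = (48−28)/(48−13) = 20/35 = 4/7.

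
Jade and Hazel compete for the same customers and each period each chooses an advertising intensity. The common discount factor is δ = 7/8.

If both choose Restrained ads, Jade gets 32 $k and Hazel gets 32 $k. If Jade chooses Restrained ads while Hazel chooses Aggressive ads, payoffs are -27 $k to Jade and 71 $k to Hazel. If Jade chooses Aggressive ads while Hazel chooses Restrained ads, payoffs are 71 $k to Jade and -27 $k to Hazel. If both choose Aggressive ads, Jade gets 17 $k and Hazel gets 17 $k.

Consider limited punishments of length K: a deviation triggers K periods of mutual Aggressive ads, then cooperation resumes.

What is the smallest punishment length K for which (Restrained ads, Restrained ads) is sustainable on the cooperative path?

4

Need Σ_{k=1}^{K} δ^k ≥ (71−32)/(32−17) = 2.6000 at δ = 7/8.
At K = 3 the sum is 2.3105 < 2.6000; at K = 4 it is 2.8967 ≥ 2.6000.
So the minimum punishment length is K = 4.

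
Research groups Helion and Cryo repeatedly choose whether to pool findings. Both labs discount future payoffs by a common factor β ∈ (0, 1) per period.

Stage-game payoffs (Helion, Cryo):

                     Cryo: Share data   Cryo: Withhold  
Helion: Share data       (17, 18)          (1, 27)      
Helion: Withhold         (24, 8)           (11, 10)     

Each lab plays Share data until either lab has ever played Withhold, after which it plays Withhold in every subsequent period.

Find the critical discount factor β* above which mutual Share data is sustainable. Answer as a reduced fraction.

7/13

Helion's threshold: (24−17)/(24−11) = 7/13.
Cryo's threshold: (27−18)/(27−10) = 9/17.
7/13 > 9/17, so Helion binds and β* = 7/13.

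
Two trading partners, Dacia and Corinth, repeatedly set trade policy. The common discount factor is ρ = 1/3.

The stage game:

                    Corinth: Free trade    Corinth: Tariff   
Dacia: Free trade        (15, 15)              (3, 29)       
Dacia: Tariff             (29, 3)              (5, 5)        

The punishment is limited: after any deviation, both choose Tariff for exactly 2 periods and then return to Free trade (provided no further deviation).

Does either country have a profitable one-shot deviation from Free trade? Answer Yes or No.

A one-shot deviation gives 29 now, then 5 for 2 periods, then back to 15.
Gain from deviating: (29−15) today; loss: (15−5) in each of the next 2 periods.
No-deviation condition: (15−5)(ρ+…+ρ^2) ≥ 29−15, i.e. ρ+…+ρ^2 ≥ 7/5.
At ρ = 1/3: ρ+…+ρ^2 = 0.4444 < 1.4000.
So cooperation is not sustainable.

Yes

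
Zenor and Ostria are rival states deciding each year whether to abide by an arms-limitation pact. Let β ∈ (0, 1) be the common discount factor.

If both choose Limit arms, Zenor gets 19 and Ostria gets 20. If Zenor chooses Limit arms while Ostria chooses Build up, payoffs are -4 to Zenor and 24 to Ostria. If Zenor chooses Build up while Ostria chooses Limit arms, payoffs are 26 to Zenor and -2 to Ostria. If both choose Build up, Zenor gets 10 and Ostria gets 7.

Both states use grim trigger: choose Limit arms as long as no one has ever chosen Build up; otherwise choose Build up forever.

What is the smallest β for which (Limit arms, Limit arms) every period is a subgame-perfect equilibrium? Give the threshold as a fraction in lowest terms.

For Zenor: deviation gain 26−19 = 7, per-period punishment loss 19−10 = 9. IC gives β ≥ 7/16.
For Ostria: gain 4, loss 13 per period, so β ≥ 4/17.
The tighter constraint is Zenor's, so cooperation needs β ≥ 7/16.

7/16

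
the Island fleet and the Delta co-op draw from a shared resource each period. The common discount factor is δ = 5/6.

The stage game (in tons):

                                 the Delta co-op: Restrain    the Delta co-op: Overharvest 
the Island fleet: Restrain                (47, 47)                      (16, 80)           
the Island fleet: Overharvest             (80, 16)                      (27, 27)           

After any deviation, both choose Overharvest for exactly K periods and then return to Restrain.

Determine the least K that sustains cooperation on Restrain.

No profitable deviation requires (47−27)(δ+…+δ^K) ≥ 80−47, i.e. δ+…+δ^K ≥ 33/20 ≈ 1.6500.
With δ = 5/6, the partial sums are K=1: 0.8333, K=2: 1.5278, K=3: 2.1065.
K = 3 is the first length at which the sum reaches 1.6500.

3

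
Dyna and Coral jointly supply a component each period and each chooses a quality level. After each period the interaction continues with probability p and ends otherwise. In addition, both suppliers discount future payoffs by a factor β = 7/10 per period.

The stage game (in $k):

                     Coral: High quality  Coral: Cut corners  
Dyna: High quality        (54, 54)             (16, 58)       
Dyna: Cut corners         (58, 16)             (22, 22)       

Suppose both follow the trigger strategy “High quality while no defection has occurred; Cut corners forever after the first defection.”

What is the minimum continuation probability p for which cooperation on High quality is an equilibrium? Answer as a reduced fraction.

Expected continuation weight on next period's payoff is β·p = 7/10·p, which plays the role of the discount factor.
Cooperation requires 7/10·p ≥ (58−54)/(58−22) = 1/9, hence p ≥ 10/63.

10/63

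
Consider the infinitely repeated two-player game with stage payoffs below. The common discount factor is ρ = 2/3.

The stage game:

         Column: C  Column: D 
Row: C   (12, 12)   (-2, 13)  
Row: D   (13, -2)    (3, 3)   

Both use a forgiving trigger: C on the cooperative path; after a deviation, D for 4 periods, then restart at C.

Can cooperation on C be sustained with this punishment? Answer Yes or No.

A one-shot deviation gives 13 now, then 3 for 4 periods, then back to 12.
Gain from deviating: (13−12) today; loss: (12−3) in each of the next 4 periods.
No-deviation condition: (12−3)(ρ+…+ρ^4) ≥ 13−12, i.e. ρ+…+ρ^4 ≥ 1/9.
At ρ = 2/3: ρ+…+ρ^4 = 1.6049 ≥ 0.1111.
So cooperation is sustainable.

Yes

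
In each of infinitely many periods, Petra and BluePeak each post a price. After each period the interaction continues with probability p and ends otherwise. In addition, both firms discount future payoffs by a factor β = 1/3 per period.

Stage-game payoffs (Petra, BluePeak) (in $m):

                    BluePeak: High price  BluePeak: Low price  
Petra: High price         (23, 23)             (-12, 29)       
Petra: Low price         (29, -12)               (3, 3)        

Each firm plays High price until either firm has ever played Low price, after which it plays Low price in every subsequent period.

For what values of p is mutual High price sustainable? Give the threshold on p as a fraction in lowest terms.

With continuation probability p and discount β, the effective per-period discount factor is βp.
Grim-trigger IC: βp ≥ (29−23)/(29−3) = 3/13.
So p ≥ (3/13)/(1/3) = 9/13.

9/13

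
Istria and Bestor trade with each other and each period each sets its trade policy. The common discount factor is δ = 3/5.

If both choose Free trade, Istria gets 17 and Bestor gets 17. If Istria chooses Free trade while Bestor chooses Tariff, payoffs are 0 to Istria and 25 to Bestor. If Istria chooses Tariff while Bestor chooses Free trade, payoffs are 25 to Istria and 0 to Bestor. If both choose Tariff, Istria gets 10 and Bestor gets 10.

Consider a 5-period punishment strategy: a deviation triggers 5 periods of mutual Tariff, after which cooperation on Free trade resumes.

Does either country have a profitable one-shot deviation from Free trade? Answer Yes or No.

Comparing payoff streams over the 6 periods until play realigns: cooperate → 17(1+δ+…+δ^5); deviate → 25 + 10(δ+…+δ^5).
Cooperation is sustained iff (17−10)(δ+…+δ^5) ≥ 25−17.
δ+…+δ^5 = 3/5·(1−(3/5)^5)/(1−3/5) = 1.3834, and (25−17)/(17−10) = 1.1429.
1.3834 ≥ 1.1429, so cooperation is sustainable.

No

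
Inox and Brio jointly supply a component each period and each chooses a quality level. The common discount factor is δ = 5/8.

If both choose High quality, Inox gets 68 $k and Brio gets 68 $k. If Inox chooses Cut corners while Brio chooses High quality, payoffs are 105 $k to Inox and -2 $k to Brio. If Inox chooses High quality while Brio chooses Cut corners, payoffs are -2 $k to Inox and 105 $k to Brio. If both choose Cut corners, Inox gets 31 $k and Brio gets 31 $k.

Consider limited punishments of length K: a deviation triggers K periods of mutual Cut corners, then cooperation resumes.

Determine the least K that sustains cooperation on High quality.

2

No profitable deviation requires (68−31)(δ+…+δ^K) ≥ 105−68, i.e. δ+…+δ^K ≥ 1 ≈ 1.0000.
With δ = 5/8, the partial sums are K=1: 0.6250, K=2: 1.0156.
K = 2 is the first length at which the sum reaches 1.0000.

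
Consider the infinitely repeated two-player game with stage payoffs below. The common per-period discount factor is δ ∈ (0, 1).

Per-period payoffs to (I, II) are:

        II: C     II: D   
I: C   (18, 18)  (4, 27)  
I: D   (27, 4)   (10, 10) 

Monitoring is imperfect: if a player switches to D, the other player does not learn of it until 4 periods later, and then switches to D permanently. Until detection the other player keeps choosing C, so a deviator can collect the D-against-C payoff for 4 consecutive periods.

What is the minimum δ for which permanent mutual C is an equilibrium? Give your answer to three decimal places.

0.853

The best deviation is to choose D for all 4 undetected periods, earning 27 each, then 10 forever once detected.
Deviation value: 27(1−δ^4)/(1−δ) + 10δ^4/(1−δ); cooperation value: 18/(1−δ).
IC: 18 ≥ 27(1−δ^4) + 10δ^4 = 27 − 17δ^4.
So δ^4 ≥ 9/17, giving δ ≥ (9/17)^(1/4) ≈ 0.853.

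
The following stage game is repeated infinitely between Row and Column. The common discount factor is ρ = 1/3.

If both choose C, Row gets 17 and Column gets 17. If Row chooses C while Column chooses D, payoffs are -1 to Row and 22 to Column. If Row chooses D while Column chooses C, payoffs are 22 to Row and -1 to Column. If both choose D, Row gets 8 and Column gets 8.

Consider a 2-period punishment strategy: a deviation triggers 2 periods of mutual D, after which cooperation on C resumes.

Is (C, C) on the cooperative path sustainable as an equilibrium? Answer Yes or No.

A one-shot deviation gives 22 now, then 8 for 2 periods, then back to 17.
Gain from deviating: (22−17) today; loss: (17−8) in each of the next 2 periods.
No-deviation condition: (17−8)(ρ+…+ρ^2) ≥ 22−17, i.e. ρ+…+ρ^2 ≥ 5/9.
At ρ = 1/3: ρ+…+ρ^2 = 0.4444 < 0.5556.
So cooperation is not sustainable.

No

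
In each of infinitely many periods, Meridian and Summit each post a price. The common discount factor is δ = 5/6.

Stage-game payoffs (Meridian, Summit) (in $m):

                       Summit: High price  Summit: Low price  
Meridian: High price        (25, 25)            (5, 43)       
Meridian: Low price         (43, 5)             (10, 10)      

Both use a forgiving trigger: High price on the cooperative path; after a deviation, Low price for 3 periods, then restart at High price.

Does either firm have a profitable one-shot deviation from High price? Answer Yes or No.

Comparing payoff streams over the 4 periods until play realigns: cooperate → 25(1+δ+…+δ^3); deviate → 43 + 10(δ+…+δ^3).
Cooperation is sustained iff (25−10)(δ+…+δ^3) ≥ 43−25.
δ+…+δ^3 = 5/6·(1−(5/6)^3)/(1−5/6) = 2.1065, and (43−25)/(25−10) = 1.2000.
2.1065 ≥ 1.2000, so cooperation is sustainable.

No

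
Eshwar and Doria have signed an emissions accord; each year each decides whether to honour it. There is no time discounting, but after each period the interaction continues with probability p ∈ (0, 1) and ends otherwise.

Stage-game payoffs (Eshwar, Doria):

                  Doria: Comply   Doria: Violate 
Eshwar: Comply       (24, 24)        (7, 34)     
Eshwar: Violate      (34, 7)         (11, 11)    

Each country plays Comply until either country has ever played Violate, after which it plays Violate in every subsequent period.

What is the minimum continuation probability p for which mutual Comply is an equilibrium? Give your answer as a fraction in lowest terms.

With no time discounting, the continuation probability p plays the role of the discount factor.
Grim-trigger IC: 24/(1−p) ≥ 34 + 11p/(1−p) ⇒ p ≥ (34−24)/(34−11) = 10/23.

10/23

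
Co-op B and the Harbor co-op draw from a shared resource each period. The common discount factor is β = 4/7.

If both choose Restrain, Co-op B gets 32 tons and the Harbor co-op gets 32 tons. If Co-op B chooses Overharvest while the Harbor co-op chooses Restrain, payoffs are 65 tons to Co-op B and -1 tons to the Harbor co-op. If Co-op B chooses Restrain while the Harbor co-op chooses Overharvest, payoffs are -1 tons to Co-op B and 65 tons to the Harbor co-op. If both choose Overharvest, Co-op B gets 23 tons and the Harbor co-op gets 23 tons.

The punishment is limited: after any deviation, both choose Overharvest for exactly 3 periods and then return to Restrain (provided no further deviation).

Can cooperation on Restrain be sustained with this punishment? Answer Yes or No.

No

A one-shot deviation gives 65 now, then 23 for 3 periods, then back to 32.
Gain from deviating: (65−32) today; loss: (32−23) in each of the next 3 periods.
No-deviation condition: (32−23)(β+…+β^3) ≥ 65−32, i.e. β+…+β^3 ≥ 11/3.
At β = 4/7: β+…+β^3 = 1.0845 < 3.6667.
So cooperation is not sustainable.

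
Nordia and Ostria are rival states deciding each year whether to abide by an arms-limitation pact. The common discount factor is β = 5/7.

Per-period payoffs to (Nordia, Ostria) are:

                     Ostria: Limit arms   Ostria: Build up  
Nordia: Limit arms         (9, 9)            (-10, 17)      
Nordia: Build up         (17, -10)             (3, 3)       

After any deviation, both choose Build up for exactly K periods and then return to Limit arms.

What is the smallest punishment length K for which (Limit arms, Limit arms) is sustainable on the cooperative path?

3

Need Σ_{k=1}^{K} β^k ≥ (17−9)/(9−3) = 1.3333 at β = 5/7.
At K = 2 the sum is 1.2245 < 1.3333; at K = 3 it is 1.5889 ≥ 1.3333.
So the minimum punishment length is K = 3.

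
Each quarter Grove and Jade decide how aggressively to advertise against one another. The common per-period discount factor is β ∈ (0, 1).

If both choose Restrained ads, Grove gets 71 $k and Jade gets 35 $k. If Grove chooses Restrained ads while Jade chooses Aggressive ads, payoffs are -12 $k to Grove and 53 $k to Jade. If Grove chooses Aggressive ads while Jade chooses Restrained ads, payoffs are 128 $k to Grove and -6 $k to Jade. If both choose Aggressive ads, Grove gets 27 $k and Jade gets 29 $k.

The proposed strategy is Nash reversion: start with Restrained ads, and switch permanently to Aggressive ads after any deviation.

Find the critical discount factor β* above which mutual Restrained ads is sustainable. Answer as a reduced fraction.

Grove's threshold: (128−71)/(128−27) = 57/101.
Jade's threshold: (53−35)/(53−29) = 3/4.
57/101 < 3/4, so Jade binds and β* = 3/4.

3/4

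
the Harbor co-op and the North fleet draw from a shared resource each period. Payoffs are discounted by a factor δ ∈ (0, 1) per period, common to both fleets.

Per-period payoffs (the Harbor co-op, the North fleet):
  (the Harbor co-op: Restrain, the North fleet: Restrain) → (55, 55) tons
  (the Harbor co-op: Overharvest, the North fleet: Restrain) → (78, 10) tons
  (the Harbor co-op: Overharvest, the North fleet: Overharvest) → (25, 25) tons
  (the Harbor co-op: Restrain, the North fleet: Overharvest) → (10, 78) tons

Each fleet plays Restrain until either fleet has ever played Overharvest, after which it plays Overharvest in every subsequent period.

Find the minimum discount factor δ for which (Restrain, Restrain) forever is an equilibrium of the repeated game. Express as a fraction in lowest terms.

55/(1−δ) ≥ 78 + 25δ/(1−δ)
55 ≥ 78 − 53δ
δ ≥ 23/53.

23/53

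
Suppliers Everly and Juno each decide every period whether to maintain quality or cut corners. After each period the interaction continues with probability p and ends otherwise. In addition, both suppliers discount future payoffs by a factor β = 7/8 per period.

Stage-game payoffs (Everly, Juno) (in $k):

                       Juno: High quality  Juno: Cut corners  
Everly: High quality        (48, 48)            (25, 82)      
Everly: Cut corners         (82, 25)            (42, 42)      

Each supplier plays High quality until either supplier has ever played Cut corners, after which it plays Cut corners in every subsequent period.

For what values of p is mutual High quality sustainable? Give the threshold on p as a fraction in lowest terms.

34/35

Expected continuation weight on next period's payoff is β·p = 7/8·p, which plays the role of the discount factor.
Cooperation requires 7/8·p ≥ (82−48)/(82−42) = 17/20, hence p ≥ 34/35.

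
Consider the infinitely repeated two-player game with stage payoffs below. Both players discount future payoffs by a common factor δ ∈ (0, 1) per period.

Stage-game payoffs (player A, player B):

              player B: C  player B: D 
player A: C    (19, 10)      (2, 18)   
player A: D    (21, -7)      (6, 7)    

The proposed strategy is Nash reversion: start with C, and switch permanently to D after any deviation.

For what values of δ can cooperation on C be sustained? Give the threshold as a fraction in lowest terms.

8/11

player A's threshold: (21−19)/(21−6) = 2/15.
player B's threshold: (18−10)/(18−7) = 8/11.
2/15 < 8/11, so player B binds and δ* = 8/11.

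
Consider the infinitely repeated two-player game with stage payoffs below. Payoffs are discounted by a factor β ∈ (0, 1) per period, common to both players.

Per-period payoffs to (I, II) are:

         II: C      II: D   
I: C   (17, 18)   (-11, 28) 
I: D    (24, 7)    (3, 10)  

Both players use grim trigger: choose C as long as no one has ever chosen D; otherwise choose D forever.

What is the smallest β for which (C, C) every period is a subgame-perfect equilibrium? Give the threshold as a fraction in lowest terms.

I: cooperation gives 17 each period; deviation gives 24 once then 3 forever.
  17/(1−β) ≥ 24 + 3β/(1−β) ⇒ β ≥ 7/21 = 1/3.
II: cooperation gives 18 each period; deviation gives 28 once then 10 forever.
  β ≥ 10/18 = 5/9.
Both must hold, so the binding constraint is II's: β ≥ 5/9.

5/9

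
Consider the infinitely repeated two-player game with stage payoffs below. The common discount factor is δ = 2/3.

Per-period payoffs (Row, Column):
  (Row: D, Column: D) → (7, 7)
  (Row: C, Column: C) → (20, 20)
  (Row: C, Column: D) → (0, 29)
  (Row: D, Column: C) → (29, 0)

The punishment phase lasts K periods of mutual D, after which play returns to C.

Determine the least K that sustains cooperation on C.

2

Need Σ_{k=1}^{K} δ^k ≥ (29−20)/(20−7) = 0.6923 at δ = 2/3.
At K = 1 the sum is 0.6667 < 0.6923; at K = 2 it is 1.1111 ≥ 0.6923.
So the minimum punishment length is K = 2.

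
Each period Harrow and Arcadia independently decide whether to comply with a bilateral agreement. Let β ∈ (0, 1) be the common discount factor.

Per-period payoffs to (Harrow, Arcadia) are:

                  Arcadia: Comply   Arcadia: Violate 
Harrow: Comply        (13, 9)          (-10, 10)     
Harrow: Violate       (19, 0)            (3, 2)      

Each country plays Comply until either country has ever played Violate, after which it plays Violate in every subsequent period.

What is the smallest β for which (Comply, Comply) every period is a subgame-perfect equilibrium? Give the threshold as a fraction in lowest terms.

Harrow's threshold: (19−13)/(19−3) = 3/8.
Arcadia's threshold: (10−9)/(10−2) = 1/8.
3/8 > 1/8, so Harrow binds and β* = 3/8.

3/8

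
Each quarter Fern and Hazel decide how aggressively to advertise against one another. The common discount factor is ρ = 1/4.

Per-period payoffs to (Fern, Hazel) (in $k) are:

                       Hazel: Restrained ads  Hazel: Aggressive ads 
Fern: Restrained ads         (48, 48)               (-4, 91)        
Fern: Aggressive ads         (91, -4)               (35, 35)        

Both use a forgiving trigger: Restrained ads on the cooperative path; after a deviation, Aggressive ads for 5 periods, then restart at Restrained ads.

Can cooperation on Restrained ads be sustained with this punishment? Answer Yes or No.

No

IC: ρ+…+ρ^5 ≥ (91−48)/(48−35) = 43/13.
At ρ = 1/4: partial sum = 0.3330 < 3.3077. Cooperation not sustainable.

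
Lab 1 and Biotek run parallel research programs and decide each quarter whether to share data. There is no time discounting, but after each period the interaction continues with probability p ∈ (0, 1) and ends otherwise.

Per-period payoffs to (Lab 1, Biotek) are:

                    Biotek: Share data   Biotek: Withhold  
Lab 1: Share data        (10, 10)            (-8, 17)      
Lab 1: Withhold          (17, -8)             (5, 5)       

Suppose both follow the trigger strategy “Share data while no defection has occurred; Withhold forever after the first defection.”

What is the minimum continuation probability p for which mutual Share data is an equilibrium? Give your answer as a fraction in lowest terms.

7/12

With no time discounting, the continuation probability p plays the role of the discount factor.
Grim-trigger IC: 10/(1−p) ≥ 17 + 5p/(1−p) ⇒ p ≥ (17−10)/(17−5) = 7/12.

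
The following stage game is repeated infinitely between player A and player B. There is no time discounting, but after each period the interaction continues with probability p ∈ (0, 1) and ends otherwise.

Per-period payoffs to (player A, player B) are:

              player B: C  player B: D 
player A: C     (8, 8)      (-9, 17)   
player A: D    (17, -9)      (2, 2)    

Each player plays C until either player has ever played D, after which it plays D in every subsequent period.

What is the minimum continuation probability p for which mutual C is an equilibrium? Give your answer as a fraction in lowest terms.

With no time discounting, the continuation probability p plays the role of the discount factor.
Grim-trigger IC: 8/(1−p) ≥ 17 + 2p/(1−p) ⇒ p ≥ (17−8)/(17−2) = 3/5.

3/5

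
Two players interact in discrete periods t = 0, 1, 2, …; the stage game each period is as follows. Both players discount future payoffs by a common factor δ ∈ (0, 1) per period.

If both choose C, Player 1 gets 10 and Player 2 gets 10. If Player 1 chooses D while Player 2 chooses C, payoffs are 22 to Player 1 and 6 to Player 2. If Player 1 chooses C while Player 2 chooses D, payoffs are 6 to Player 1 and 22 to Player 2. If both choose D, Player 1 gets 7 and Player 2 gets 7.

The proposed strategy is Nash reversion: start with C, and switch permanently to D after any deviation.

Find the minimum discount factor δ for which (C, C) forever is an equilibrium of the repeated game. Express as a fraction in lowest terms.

4/5

Cooperation forever yields 10 each period: 10/(1−δ).
Deviating yields 22 once, then 7 forever: 22 + 7δ/(1−δ).
No profitable deviation requires 10/(1−δ) ≥ 22 + 7δ/(1−δ).
Multiplying by (1−δ): 10 ≥ 22(1−δ) + 7δ = 22 − 15δ.
So 15δ ≥ 12, i.e. δ ≥ 12/15 = 4/5.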